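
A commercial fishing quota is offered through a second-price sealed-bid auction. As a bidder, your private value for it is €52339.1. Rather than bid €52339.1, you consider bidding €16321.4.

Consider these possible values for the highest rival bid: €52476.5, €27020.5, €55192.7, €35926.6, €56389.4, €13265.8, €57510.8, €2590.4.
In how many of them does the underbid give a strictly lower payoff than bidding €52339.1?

The deviation hurts exactly when the highest competing bid lies strictly between €16321.4 and €52339.1 — underbidding then forfeits a profitable win.
€52476.5: above both → same outcome either way.
€27020.5: inside the interval → strictly worse (loss €25318.6).
€55192.7: above both → same outcome either way.
€35926.6: inside the interval → strictly worse (loss €16412.5).
€56389.4: above both → same outcome either way.
€13265.8: below both → same outcome either way.
€57510.8: above both → same outcome either way.
€2590.4: below both → same outcome either way.
Count: 2.

2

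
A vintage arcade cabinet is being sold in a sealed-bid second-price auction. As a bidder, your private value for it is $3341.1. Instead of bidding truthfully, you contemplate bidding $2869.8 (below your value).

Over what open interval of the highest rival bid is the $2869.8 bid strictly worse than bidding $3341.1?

If the competing bid is below $2869.8, both bids win at the same price — no difference.
If it is above $3341.1, both bids lose — no difference.
If it lies strictly between $2869.8 and $3341.1, bidding your value wins at a price below your value (positive payoff) while bidding $2869.8 loses (payoff 0).
So the deviation strictly hurts on the open interval ($2869.8, $3341.1).

($2869.8, $3341.1)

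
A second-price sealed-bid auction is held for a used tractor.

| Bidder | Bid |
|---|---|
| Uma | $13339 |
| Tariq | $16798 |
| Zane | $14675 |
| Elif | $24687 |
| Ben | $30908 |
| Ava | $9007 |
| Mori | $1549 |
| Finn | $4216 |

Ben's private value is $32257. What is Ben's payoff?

$7570

Highest bid: Ben at $30908, so Ben wins.
Second-highest bid: Elif at $24687 — that is the price the winner pays.
Ben's payoff = value − price = $32257 − $24687 = $7570.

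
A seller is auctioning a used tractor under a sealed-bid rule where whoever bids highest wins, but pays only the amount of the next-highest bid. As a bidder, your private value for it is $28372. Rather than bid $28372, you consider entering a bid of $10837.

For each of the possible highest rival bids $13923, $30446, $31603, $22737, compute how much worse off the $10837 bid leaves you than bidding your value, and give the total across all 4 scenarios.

$20084

The deviation costs you only when the competing bid falls strictly between $10837 and $28372; elsewhere both bids give the same outcome.
$13923: truthful payoff $14449, deviation payoff $0 → loss $14449.
$30446: outcomes coincide → loss $0.
$31603: outcomes coincide → loss $0.
$22737: truthful payoff $5635, deviation payoff $0 → loss $5635.
Total loss = $14449 + $5635 = $20084.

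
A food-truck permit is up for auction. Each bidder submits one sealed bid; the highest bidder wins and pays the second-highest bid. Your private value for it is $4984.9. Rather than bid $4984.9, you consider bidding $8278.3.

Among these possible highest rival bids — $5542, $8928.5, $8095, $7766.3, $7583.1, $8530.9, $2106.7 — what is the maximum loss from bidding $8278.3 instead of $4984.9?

$5542: truthful gives $0, deviation gives −$557.1 → loss $557.1.
$8928.5: same outcome either way → loss $0.
$8095: truthful gives $0, deviation gives −$3110.1 → loss $3110.1.
$7766.3: truthful gives $0, deviation gives −$2781.4 → loss $2781.4.
$7583.1: truthful gives $0, deviation gives −$2598.2 → loss $2598.2.
$8530.9: same outcome either way → loss $0.
$2106.7: same outcome either way → loss $0.
Maximum loss: $3110.1.

$3110.1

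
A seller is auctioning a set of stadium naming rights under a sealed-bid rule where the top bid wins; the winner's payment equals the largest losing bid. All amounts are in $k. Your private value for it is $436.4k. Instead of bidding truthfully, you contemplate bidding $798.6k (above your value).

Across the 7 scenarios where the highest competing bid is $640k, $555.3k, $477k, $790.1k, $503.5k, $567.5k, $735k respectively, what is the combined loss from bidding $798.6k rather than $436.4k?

$1213.6k

The deviation costs you only when the competing bid falls strictly between $436.4k and $798.6k; elsewhere both bids give the same outcome.
$640k: truthful payoff $0k, deviation payoff −$203.6k → loss $203.6k.
$555.3k: truthful payoff $0k, deviation payoff −$118.9k → loss $118.9k.
$477k: truthful payoff $0k, deviation payoff −$40.6k → loss $40.6k.
$790.1k: truthful payoff $0k, deviation payoff −$353.7k → loss $353.7k.
$503.5k: truthful payoff $0k, deviation payoff −$67.1k → loss $67.1k.
$567.5k: truthful payoff $0k, deviation payoff −$131.1k → loss $131.1k.
$735k: truthful payoff $0k, deviation payoff −$298.6k → loss $298.6k.
Total loss = $203.6k + $118.9k + $40.6k + $353.7k + $67.1k + $131.1k + $298.6k = $1213.6k.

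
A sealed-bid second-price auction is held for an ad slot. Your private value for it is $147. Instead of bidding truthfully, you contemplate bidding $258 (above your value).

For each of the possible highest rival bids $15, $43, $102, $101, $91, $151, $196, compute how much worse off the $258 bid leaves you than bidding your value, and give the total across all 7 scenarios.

$53

The deviation costs you only when the competing bid falls strictly between $147 and $258; elsewhere both bids give the same outcome.
$15: outcomes coincide → loss $0.
$43: outcomes coincide → loss $0.
$102: outcomes coincide → loss $0.
$101: outcomes coincide → loss $0.
$91: outcomes coincide → loss $0.
$151: truthful payoff $0, deviation payoff −$4 → loss $4.
$196: truthful payoff $0, deviation payoff −$49 → loss $49.
Total loss = $4 + $49 = $53.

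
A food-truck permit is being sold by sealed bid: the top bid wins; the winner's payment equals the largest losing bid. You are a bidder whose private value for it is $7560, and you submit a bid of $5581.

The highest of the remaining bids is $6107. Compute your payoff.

$0

Your bid $5581 is below the highest competing bid $6107, so you lose.
A losing bidder pays nothing and receives nothing: payoff = $0.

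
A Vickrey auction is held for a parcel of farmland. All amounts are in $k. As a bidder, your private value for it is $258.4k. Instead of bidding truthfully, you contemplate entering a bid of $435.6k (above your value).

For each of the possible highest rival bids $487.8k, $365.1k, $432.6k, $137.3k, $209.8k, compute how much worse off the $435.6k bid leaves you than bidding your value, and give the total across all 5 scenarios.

The deviation costs you only when the competing bid falls strictly between $258.4k and $435.6k; elsewhere both bids give the same outcome.
$487.8k: outcomes coincide → loss $0k.
$365.1k: truthful payoff $0k, deviation payoff −$106.7k → loss $106.7k.
$432.6k: truthful payoff $0k, deviation payoff −$174.2k → loss $174.2k.
$137.3k: outcomes coincide → loss $0k.
$209.8k: outcomes coincide → loss $0k.
Total loss = $106.7k + $174.2k = $280.9k.

$280.9k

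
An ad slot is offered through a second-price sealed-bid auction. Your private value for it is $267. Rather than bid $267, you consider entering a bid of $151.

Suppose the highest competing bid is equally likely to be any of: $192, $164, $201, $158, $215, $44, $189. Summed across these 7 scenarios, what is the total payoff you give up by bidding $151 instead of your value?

The deviation costs you only when the competing bid falls strictly between $151 and $267; elsewhere both bids give the same outcome.
$192: truthful payoff $75, deviation payoff $0 → loss $75.
$164: truthful payoff $103, deviation payoff $0 → loss $103.
$201: truthful payoff $66, deviation payoff $0 → loss $66.
$158: truthful payoff $109, deviation payoff $0 → loss $109.
$215: truthful payoff $52, deviation payoff $0 → loss $52.
$44: outcomes coincide → loss $0.
$189: truthful payoff $78, deviation payoff $0 → loss $78.
Total loss = $75 + $103 + $66 + $109 + $52 + $78 = $483.

$483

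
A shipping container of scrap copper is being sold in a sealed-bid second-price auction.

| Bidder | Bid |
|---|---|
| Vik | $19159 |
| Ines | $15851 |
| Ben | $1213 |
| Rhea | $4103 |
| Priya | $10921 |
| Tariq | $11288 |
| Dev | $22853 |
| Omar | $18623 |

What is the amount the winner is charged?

$19159

Highest bid: Dev at $22853, so Dev wins.
Second-highest bid: Vik at $19159 — that is the price the winner pays.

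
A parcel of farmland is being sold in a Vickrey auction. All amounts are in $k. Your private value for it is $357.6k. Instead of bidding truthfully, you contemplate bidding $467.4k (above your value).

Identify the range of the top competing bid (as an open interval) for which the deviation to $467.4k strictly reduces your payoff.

If the competing bid is below $357.6k, both bids win at the same price — no difference.
If it is above $467.4k, both bids lose — no difference.
If it lies strictly between $357.6k and $467.4k, bidding your value loses (payoff 0) while bidding $467.4k wins at a price above your value (payoff negative).
So the deviation strictly hurts on the open interval ($357.6k, $467.4k).
Because the price is fixed by the runner-up's bid, deviating from your value can only change a good outcome into a bad one — never the reverse.

($357.6k, $467.4k)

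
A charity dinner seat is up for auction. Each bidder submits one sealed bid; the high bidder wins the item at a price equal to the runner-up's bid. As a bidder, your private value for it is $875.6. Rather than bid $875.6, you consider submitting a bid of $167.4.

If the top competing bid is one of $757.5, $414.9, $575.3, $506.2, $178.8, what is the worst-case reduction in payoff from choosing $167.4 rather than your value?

$757.5: truthful gives $118.1, deviation gives $0 → loss $118.1.
$414.9: truthful gives $460.7, deviation gives $0 → loss $460.7.
$575.3: truthful gives $300.3, deviation gives $0 → loss $300.3.
$506.2: truthful gives $369.4, deviation gives $0 → loss $369.4.
$178.8: truthful gives $696.8, deviation gives $0 → loss $696.8.
Maximum loss: $696.8.

$696.8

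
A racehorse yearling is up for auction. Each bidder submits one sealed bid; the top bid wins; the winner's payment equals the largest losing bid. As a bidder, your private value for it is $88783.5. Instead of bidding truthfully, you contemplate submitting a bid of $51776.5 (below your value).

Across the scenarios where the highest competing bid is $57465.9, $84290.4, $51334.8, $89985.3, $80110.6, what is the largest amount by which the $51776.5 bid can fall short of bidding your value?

$31317.6

$57465.9: truthful gives $31317.6, deviation gives $0 → loss $31317.6.
$84290.4: truthful gives $4493.1, deviation gives $0 → loss $4493.1.
$51334.8: same outcome either way → loss $0.
$89985.3: same outcome either way → loss $0.
$80110.6: truthful gives $8672.9, deviation gives $0 → loss $8672.9.
Maximum loss: $31317.6.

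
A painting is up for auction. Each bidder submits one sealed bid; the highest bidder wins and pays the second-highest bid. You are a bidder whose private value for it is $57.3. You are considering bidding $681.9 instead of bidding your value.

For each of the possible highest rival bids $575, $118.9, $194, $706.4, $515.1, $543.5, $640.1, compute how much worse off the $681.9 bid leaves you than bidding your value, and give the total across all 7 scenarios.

$2242.8

The deviation costs you only when the competing bid falls strictly between $57.3 and $681.9; elsewhere both bids give the same outcome.
$575: truthful payoff $0, deviation payoff −$517.7 → loss $517.7.
$118.9: truthful payoff $0, deviation payoff −$61.6 → loss $61.6.
$194: truthful payoff $0, deviation payoff −$136.7 → loss $136.7.
$706.4: outcomes coincide → loss $0.
$515.1: truthful payoff $0, deviation payoff −$457.8 → loss $457.8.
$543.5: truthful payoff $0, deviation payoff −$486.2 → loss $486.2.
$640.1: truthful payoff $0, deviation payoff −$582.8 → loss $582.8.
Total loss = $517.7 + $61.6 + $136.7 + $457.8 + $486.2 + $582.8 = $2242.8.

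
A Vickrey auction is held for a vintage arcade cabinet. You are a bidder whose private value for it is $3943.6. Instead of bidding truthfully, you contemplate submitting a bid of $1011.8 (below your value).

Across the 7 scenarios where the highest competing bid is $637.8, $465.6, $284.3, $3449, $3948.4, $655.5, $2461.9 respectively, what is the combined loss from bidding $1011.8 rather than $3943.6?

The deviation costs you only when the competing bid falls strictly between $1011.8 and $3943.6; elsewhere both bids give the same outcome.
$637.8: outcomes coincide → loss $0.
$465.6: outcomes coincide → loss $0.
$284.3: outcomes coincide → loss $0.
$3449: truthful payoff $494.6, deviation payoff $0 → loss $494.6.
$3948.4: outcomes coincide → loss $0.
$655.5: outcomes coincide → loss $0.
$2461.9: truthful payoff $1481.7, deviation payoff $0 → loss $1481.7.
Total loss = $494.6 + $1481.7 = $1976.3.

$1976.3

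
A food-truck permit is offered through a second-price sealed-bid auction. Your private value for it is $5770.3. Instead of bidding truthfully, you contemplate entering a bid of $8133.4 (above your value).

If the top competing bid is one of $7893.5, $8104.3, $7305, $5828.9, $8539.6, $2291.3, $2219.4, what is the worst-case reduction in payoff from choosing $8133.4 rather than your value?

$7893.5: truthful gives $0, deviation gives −$2123.2 → loss $2123.2.
$8104.3: truthful gives $0, deviation gives −$2334 → loss $2334.
$7305: truthful gives $0, deviation gives −$1534.7 → loss $1534.7.
$5828.9: truthful gives $0, deviation gives −$58.6 → loss $58.6.
$8539.6: same outcome either way → loss $0.
$2291.3: same outcome either way → loss $0.
$2219.4: same outcome either way → loss $0.
Maximum loss: $2334.

$2334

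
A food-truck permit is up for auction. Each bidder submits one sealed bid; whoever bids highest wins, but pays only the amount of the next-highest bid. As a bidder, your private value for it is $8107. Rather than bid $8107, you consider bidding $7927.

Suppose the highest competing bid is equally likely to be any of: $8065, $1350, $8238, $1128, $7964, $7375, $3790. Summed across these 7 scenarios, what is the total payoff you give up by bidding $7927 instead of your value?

The deviation costs you only when the competing bid falls strictly between $7927 and $8107; elsewhere both bids give the same outcome.
$8065: truthful payoff $42, deviation payoff $0 → loss $42.
$1350: outcomes coincide → loss $0.
$8238: outcomes coincide → loss $0.
$1128: outcomes coincide → loss $0.
$7964: truthful payoff $143, deviation payoff $0 → loss $143.
$7375: outcomes coincide → loss $0.
$3790: outcomes coincide → loss $0.
Total loss = $42 + $143 = $185.

$185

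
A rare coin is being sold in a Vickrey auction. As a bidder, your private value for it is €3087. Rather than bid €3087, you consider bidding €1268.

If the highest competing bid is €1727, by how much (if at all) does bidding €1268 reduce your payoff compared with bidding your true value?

€1360

Bidding your value €3087: you win (since €3087 > €1727) and pay €1727. Payoff €1360.
Bidding €1268: you lose. Payoff €0.
The competing bid €1727 lies between your shaded bid and your value, so underbidding forfeits an item you could have won at a profitable price.
Loss from deviating = €1360 − (€0) = €1360.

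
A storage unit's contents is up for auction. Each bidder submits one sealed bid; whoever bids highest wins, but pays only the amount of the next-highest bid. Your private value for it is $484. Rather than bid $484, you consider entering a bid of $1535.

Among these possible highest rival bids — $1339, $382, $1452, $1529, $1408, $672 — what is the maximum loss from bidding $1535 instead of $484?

$1339: truthful gives $0, deviation gives −$855 → loss $855.
$382: same outcome either way → loss $0.
$1452: truthful gives $0, deviation gives −$968 → loss $968.
$1529: truthful gives $0, deviation gives −$1045 → loss $1045.
$1408: truthful gives $0, deviation gives −$924 → loss $924.
$672: truthful gives $0, deviation gives −$188 → loss $188.
Maximum loss: $1045.

$1045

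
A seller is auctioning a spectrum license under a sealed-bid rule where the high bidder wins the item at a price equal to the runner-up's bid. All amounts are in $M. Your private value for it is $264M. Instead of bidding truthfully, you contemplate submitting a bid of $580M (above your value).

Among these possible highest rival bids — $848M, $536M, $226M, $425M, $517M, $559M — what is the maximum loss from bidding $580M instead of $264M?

$848M: same outcome either way → loss $0M.
$536M: truthful gives $0M, deviation gives −$272M → loss $272M.
$226M: same outcome either way → loss $0M.
$425M: truthful gives $0M, deviation gives −$161M → loss $161M.
$517M: truthful gives $0M, deviation gives −$253M → loss $253M.
$559M: truthful gives $0M, deviation gives −$295M → loss $295M.
Maximum loss: $295M.

$295M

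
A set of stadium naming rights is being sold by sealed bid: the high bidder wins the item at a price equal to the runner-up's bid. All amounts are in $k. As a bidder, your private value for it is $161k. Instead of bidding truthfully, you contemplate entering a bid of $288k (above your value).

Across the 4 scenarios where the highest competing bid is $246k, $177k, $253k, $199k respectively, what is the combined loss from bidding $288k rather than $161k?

$231k

The deviation costs you only when the competing bid falls strictly between $161k and $288k; elsewhere both bids give the same outcome.
$246k: truthful payoff $0k, deviation payoff −$85k → loss $85k.
$177k: truthful payoff $0k, deviation payoff −$16k → loss $16k.
$253k: truthful payoff $0k, deviation payoff −$92k → loss $92k.
$199k: truthful payoff $0k, deviation payoff −$38k → loss $38k.
Total loss = $85k + $16k + $92k + $38k = $231k.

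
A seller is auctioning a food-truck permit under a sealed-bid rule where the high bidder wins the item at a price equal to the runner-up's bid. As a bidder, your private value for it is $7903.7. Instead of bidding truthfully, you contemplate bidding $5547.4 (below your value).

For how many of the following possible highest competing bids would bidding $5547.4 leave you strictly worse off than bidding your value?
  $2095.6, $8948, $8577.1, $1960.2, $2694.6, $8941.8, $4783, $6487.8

The deviation hurts exactly when the highest competing bid lies strictly between $5547.4 and $7903.7 — underbidding then forfeits a profitable win.
$2095.6: below both → same outcome either way.
$8948: above both → same outcome either way.
$8577.1: above both → same outcome either way.
$1960.2: below both → same outcome either way.
$2694.6: below both → same outcome either way.
$8941.8: above both → same outcome either way.
$4783: below both → same outcome either way.
$6487.8: inside the interval → strictly worse (loss $1415.9).
Count: 1.

1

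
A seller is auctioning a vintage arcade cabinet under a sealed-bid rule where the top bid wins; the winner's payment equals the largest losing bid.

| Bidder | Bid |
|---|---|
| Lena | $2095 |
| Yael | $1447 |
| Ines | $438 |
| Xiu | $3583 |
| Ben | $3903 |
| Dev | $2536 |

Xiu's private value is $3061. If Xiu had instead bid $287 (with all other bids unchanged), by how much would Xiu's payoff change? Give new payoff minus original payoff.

The highest bid among the other bidders is $3903; Xiu's bid doesn't change that.
Original bid $3583: Xiu is not highest (top rival bid is $3903); payoff $0.
Alternative bid $287: Xiu is not highest (top rival bid is $3903); payoff $0.
Change in payoff = $0 − ($0) = $0.

$0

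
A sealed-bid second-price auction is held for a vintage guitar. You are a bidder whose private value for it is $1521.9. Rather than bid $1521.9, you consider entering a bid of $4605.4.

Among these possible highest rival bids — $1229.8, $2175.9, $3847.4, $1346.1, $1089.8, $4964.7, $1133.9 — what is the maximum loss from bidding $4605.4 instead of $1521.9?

$2325.5

$1229.8: same outcome either way → loss $0.
$2175.9: truthful gives $0, deviation gives −$654 → loss $654.
$3847.4: truthful gives $0, deviation gives −$2325.5 → loss $2325.5.
$1346.1: same outcome either way → loss $0.
$1089.8: same outcome either way → loss $0.
$4964.7: same outcome either way → loss $0.
$1133.9: same outcome either way → loss $0.
Maximum loss: $2325.5.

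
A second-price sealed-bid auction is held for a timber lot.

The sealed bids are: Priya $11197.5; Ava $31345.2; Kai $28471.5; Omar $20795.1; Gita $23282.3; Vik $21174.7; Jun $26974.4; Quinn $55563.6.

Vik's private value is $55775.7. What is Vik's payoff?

$0

Highest bid: Quinn at $55563.6, so Quinn wins.
Second-highest bid: Ava at $31345.2 — that is the price the winner pays.
Vik did not win, so Vik pays nothing and receives nothing: payoff $0.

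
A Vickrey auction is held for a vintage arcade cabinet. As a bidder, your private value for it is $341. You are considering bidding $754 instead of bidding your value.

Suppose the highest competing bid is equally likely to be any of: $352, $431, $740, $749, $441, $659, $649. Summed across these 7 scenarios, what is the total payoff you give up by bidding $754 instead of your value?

$1634

The deviation costs you only when the competing bid falls strictly between $341 and $754; elsewhere both bids give the same outcome.
$352: truthful payoff $0, deviation payoff −$11 → loss $11.
$431: truthful payoff $0, deviation payoff −$90 → loss $90.
$740: truthful payoff $0, deviation payoff −$399 → loss $399.
$749: truthful payoff $0, deviation payoff −$408 → loss $408.
$441: truthful payoff $0, deviation payoff −$100 → loss $100.
$659: truthful payoff $0, deviation payoff −$318 → loss $318.
$649: truthful payoff $0, deviation payoff −$308 → loss $308.
Total loss = $11 + $90 + $399 + $408 + $100 + $318 + $308 = $1634.
Because the price is fixed by the runner-up's bid, deviating from your value can only change a good outcome into a bad one — never the reverse.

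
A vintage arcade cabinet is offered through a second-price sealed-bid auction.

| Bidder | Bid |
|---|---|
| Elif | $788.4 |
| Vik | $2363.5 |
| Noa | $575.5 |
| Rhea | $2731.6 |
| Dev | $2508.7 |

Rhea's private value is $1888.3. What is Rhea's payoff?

−$620.4

Highest bid: Rhea at $2731.6, so Rhea wins.
Second-highest bid: Dev at $2508.7 — that is the price the winner pays.
Rhea's payoff = value − price = $1888.3 − $2508.7 = −$620.4.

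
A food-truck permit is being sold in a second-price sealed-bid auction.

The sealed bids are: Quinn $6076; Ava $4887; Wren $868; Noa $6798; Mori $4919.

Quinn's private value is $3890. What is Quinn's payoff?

$0

Highest bid: Noa at $6798, so Noa wins.
Second-highest bid: Quinn at $6076 — that is the price the winner pays.
Quinn did not win, so Quinn pays nothing and receives nothing: payoff $0.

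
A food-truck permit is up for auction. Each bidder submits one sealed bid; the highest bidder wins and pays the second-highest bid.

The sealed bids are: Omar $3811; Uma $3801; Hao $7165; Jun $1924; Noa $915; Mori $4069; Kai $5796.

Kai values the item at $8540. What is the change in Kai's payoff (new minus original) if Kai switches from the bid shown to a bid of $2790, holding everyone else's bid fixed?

The highest bid among the other bidders is $7165; Kai's bid doesn't change that.
Original bid $5796: Kai is not highest (top rival bid is $7165); payoff $0.
Alternative bid $2790: Kai is not highest (top rival bid is $7165); payoff $0.
Change in payoff = $0 − ($0) = $0.

$0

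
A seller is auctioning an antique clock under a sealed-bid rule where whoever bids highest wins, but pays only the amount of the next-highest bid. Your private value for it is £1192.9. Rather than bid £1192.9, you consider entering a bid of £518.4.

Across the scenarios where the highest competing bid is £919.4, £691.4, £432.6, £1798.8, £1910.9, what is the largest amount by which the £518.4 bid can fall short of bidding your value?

£919.4: truthful gives £273.5, deviation gives £0 → loss £273.5.
£691.4: truthful gives £501.5, deviation gives £0 → loss £501.5.
£432.6: same outcome either way → loss £0.
£1798.8: same outcome either way → loss £0.
£1910.9: same outcome either way → loss £0.
Maximum loss: £501.5.

£501.5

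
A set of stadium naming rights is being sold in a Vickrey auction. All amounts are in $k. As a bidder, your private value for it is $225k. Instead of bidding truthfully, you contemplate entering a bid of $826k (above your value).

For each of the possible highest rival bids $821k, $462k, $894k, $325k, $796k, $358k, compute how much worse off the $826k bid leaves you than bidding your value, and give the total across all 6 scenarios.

$1637k

The deviation costs you only when the competing bid falls strictly between $225k and $826k; elsewhere both bids give the same outcome.
$821k: truthful payoff $0k, deviation payoff −$596k → loss $596k.
$462k: truthful payoff $0k, deviation payoff −$237k → loss $237k.
$894k: outcomes coincide → loss $0k.
$325k: truthful payoff $0k, deviation payoff −$100k → loss $100k.
$796k: truthful payoff $0k, deviation payoff −$571k → loss $571k.
$358k: truthful payoff $0k, deviation payoff −$133k → loss $133k.
Total loss = $596k + $237k + $100k + $571k + $133k = $1637k.
In a second-price auction your bid sets only whether you win, not what you pay, so bidding your true value is weakly dominant.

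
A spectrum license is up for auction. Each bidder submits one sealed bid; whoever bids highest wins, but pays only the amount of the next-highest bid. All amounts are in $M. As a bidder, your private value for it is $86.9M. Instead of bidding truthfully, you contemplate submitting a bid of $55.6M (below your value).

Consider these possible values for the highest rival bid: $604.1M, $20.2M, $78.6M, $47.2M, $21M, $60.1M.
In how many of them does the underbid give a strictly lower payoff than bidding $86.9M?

The deviation hurts exactly when the highest competing bid lies strictly between $55.6M and $86.9M — underbidding then forfeits a profitable win.
$604.1M: above both → same outcome either way.
$20.2M: below both → same outcome either way.
$78.6M: inside the interval → strictly worse (loss $8.3M).
$47.2M: below both → same outcome either way.
$21M: below both → same outcome either way.
$60.1M: inside the interval → strictly worse (loss $26.8M).
Count: 2.

2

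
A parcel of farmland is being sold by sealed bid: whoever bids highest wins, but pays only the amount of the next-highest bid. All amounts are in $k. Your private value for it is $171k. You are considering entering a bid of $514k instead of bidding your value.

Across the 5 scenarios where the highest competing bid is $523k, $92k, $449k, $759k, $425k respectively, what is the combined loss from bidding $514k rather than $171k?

The deviation costs you only when the competing bid falls strictly between $171k and $514k; elsewhere both bids give the same outcome.
$523k: outcomes coincide → loss $0k.
$92k: outcomes coincide → loss $0k.
$449k: truthful payoff $0k, deviation payoff −$278k → loss $278k.
$759k: outcomes coincide → loss $0k.
$425k: truthful payoff $0k, deviation payoff −$254k → loss $254k.
Total loss = $278k + $254k = $532k.

$532k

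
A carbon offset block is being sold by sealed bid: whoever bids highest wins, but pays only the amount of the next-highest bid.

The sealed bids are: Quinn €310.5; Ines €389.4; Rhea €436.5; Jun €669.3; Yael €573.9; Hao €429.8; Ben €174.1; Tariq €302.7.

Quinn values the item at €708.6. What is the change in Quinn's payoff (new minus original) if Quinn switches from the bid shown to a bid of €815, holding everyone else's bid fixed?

The highest bid among the other bidders is €669.3; Quinn's bid doesn't change that.
Original bid €310.5: Quinn is not highest (top rival bid is €669.3); payoff €0.
Alternative bid €815: Quinn is highest, pays the top rival bid €669.3; payoff €708.6 − €669.3 = €39.3.
Change in payoff = €39.3 − (€0) = €39.3.

€39.3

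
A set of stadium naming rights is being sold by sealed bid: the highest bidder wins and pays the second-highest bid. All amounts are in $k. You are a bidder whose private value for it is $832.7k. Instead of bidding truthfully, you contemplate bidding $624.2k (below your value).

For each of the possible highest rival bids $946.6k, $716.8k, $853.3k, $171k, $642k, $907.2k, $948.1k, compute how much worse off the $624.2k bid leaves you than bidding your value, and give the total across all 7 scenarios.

$306.6k

The deviation costs you only when the competing bid falls strictly between $624.2k and $832.7k; elsewhere both bids give the same outcome.
$946.6k: outcomes coincide → loss $0k.
$716.8k: truthful payoff $115.9k, deviation payoff $0k → loss $115.9k.
$853.3k: outcomes coincide → loss $0k.
$171k: outcomes coincide → loss $0k.
$642k: truthful payoff $190.7k, deviation payoff $0k → loss $190.7k.
$907.2k: outcomes coincide → loss $0k.
$948.1k: outcomes coincide → loss $0k.
Total loss = $115.9k + $190.7k = $306.6k.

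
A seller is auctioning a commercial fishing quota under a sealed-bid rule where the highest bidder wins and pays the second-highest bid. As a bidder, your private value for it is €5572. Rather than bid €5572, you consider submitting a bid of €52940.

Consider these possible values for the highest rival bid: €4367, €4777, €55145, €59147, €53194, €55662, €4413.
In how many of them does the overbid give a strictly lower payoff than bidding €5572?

0

The deviation hurts exactly when the highest competing bid lies strictly between €5572 and €52940 — overbidding then wins at a price above your value.
€4367: below both → same outcome either way.
€4777: below both → same outcome either way.
€55145: above both → same outcome either way.
€59147: above both → same outcome either way.
€53194: above both → same outcome either way.
€55662: above both → same outcome either way.
€4413: below both → same outcome either way.
Count: 0.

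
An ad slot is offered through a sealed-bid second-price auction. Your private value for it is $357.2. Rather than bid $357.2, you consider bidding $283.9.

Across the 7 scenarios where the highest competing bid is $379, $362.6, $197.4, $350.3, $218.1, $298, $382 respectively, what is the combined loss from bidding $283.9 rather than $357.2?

The deviation costs you only when the competing bid falls strictly between $283.9 and $357.2; elsewhere both bids give the same outcome.
$379: outcomes coincide → loss $0.
$362.6: outcomes coincide → loss $0.
$197.4: outcomes coincide → loss $0.
$350.3: truthful payoff $6.9, deviation payoff $0 → loss $6.9.
$218.1: outcomes coincide → loss $0.
$298: truthful payoff $59.2, deviation payoff $0 → loss $59.2.
$382: outcomes coincide → loss $0.
Total loss = $6.9 + $59.2 = $66.1.

$66.1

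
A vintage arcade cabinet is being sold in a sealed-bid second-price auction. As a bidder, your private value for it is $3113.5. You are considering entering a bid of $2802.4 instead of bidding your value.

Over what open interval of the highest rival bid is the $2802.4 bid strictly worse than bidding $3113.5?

($2802.4, $3113.5)

If the competing bid is below $2802.4, both bids win at the same price — no difference.
If it is above $3113.5, both bids lose — no difference.
If it lies strictly between $2802.4 and $3113.5, bidding your value wins at a price below your value (positive payoff) while bidding $2802.4 loses (payoff 0).
So the deviation strictly hurts on the open interval ($2802.4, $3113.5).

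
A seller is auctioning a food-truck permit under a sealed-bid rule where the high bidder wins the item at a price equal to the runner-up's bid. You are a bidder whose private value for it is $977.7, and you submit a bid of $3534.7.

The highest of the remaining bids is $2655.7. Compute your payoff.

Your bid $3534.7 exceeds the highest competing bid $2655.7, so you win.
In a second-price auction the winner pays the second-highest bid, $2655.7.
Payoff = value − price = $977.7 − $2655.7 = −$1678.

−$1678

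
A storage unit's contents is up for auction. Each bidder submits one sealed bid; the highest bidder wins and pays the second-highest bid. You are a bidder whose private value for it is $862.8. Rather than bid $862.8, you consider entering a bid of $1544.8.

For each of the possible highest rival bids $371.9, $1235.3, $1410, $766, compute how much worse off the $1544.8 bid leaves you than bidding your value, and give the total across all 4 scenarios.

$919.7

The deviation costs you only when the competing bid falls strictly between $862.8 and $1544.8; elsewhere both bids give the same outcome.
$371.9: outcomes coincide → loss $0.
$1235.3: truthful payoff $0, deviation payoff −$372.5 → loss $372.5.
$1410: truthful payoff $0, deviation payoff −$547.2 → loss $547.2.
$766: outcomes coincide → loss $0.
Total loss = $372.5 + $547.2 = $919.7.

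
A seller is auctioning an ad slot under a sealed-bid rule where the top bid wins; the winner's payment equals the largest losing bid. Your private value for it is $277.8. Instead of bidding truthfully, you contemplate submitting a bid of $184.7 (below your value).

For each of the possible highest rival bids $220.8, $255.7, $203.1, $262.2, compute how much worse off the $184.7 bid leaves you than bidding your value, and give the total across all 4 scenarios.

The deviation costs you only when the competing bid falls strictly between $184.7 and $277.8; elsewhere both bids give the same outcome.
$220.8: truthful payoff $57, deviation payoff $0 → loss $57.
$255.7: truthful payoff $22.1, deviation payoff $0 → loss $22.1.
$203.1: truthful payoff $74.7, deviation payoff $0 → loss $74.7.
$262.2: truthful payoff $15.6, deviation payoff $0 → loss $15.6.
Total loss = $57 + $22.1 + $74.7 + $15.6 = $169.4.

$169.4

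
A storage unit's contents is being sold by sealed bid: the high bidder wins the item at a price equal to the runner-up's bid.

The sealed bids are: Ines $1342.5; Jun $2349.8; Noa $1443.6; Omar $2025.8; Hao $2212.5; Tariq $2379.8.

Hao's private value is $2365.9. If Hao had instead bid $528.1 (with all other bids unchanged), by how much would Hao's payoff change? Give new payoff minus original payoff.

$0

The highest bid among the other bidders is $2379.8; Hao's bid doesn't change that.
Original bid $2212.5: Hao is not highest (top rival bid is $2379.8); payoff $0.
Alternative bid $528.1: Hao is not highest (top rival bid is $2379.8); payoff $0.
Change in payoff = $0 − ($0) = $0.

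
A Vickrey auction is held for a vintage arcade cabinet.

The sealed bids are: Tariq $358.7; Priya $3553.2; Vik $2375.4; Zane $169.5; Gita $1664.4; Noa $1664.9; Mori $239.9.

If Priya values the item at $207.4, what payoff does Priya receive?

Highest bid: Priya at $3553.2, so Priya wins.
Second-highest bid: Vik at $2375.4 — that is the price the winner pays.
Priya's payoff = value − price = $207.4 − $2375.4 = −$2168.

−$2168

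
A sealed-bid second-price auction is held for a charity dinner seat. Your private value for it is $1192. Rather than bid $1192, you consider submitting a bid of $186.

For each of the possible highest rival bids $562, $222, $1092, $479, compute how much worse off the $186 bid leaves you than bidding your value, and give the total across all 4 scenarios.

The deviation costs you only when the competing bid falls strictly between $186 and $1192; elsewhere both bids give the same outcome.
$562: truthful payoff $630, deviation payoff $0 → loss $630.
$222: truthful payoff $970, deviation payoff $0 → loss $970.
$1092: truthful payoff $100, deviation payoff $0 → loss $100.
$479: truthful payoff $713, deviation payoff $0 → loss $713.
Total loss = $630 + $970 + $100 + $713 = $2413.
In a second-price auction your bid sets only whether you win, not what you pay, so bidding your true value is weakly dominant.

$2413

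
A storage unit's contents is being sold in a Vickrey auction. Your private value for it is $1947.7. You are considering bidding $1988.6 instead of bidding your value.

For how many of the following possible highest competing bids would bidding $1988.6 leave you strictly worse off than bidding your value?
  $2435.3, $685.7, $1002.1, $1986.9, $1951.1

2

The deviation hurts exactly when the highest competing bid lies strictly between $1947.7 and $1988.6 — overbidding then wins at a price above your value.
$2435.3: above both → same outcome either way.
$685.7: below both → same outcome either way.
$1002.1: below both → same outcome either way.
$1986.9: inside the interval → strictly worse (loss $39.2).
$1951.1: inside the interval → strictly worse (loss $3.4).
Count: 2.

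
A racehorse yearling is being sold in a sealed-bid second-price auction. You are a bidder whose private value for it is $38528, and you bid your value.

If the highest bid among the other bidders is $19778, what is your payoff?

Your bid $38528 exceeds the highest competing bid $19778, so you win.
In a second-price auction the winner pays the second-highest bid, $19778.
Payoff = value − price = $38528 − $19778 = $18750.

$18750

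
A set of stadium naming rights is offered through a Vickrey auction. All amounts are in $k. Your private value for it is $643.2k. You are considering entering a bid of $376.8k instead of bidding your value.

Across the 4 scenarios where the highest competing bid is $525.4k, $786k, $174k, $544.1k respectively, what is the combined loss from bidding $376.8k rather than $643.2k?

The deviation costs you only when the competing bid falls strictly between $376.8k and $643.2k; elsewhere both bids give the same outcome.
$525.4k: truthful payoff $117.8k, deviation payoff $0k → loss $117.8k.
$786k: outcomes coincide → loss $0k.
$174k: outcomes coincide → loss $0k.
$544.1k: truthful payoff $99.1k, deviation payoff $0k → loss $99.1k.
Total loss = $117.8k + $99.1k = $216.9k.
Truthful bidding weakly dominates here: raising your bid can only win items priced above your value, and lowering it can only forfeit items priced below.

$216.9k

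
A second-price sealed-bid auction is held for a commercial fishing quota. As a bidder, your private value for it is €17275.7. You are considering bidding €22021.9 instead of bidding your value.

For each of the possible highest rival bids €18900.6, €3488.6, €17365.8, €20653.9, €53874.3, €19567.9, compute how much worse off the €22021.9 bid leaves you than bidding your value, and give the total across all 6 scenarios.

€7385.4

The deviation costs you only when the competing bid falls strictly between €17275.7 and €22021.9; elsewhere both bids give the same outcome.
€18900.6: truthful payoff €0, deviation payoff −€1624.9 → loss €1624.9.
€3488.6: outcomes coincide → loss €0.
€17365.8: truthful payoff €0, deviation payoff −€90.1 → loss €90.1.
€20653.9: truthful payoff €0, deviation payoff −€3378.2 → loss €3378.2.
€53874.3: outcomes coincide → loss €0.
€19567.9: truthful payoff €0, deviation payoff −€2292.2 → loss €2292.2.
Total loss = €1624.9 + €90.1 + €3378.2 + €2292.2 = €7385.4.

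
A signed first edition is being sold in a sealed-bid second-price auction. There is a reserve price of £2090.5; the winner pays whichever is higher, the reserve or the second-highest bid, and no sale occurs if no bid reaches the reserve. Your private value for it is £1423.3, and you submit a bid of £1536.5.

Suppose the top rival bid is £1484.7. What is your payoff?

£0

Your bid £1536.5 is the highest bid but falls below the reserve £2090.5, so the item goes unsold. Payoff £0.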